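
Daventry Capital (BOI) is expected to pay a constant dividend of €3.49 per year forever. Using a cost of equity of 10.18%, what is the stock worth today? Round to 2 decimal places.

Zero-growth DDM (perpetuity): P₀ = D/r = 3.49 / 0.1018 = 34.2829

€34.28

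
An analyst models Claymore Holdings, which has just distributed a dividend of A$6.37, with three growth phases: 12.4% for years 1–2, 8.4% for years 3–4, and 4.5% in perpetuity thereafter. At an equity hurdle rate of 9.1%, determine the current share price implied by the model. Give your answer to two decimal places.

Three-stage DDM. Project D₁…D_4; terminal Gordon value at t=4 with g = 0.045; discount at r = 0.091.
D_1 = 7.1599
D_2 = 8.0477
D_3 = 8.7237
D_4 = 9.4565
TV_4 = 9.8820/(0.091−0.045) = 214.8271
P₀ = Σ Dₜ/(1+r)ᵗ + TV_4/(1+r)^4 = 178.3481

A$178.35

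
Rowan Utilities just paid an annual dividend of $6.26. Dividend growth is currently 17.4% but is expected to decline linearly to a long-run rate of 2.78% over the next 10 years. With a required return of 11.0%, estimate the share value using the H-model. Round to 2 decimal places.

$133.94

H-model: P₀ = D₀[(1+g_L) + H(g_S−g_L)]/(r−g_L), with H = 10/2 = 5.
P₀ = 6.26 × [(1+0.0278) + 5×(0.174−0.0278)] / (0.11−0.0278)
   = 6.26 × 1.7588 / 0.0822 = 133.9427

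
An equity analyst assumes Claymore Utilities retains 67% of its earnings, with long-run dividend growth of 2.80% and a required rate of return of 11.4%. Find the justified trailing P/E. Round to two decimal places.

3.94

Payout ratio b = 1 − 0.67 = 0.33.
Justified trailing P/E = b(1+g)/(r−g) = 0.33×(1+0.028)/(0.114−0.028) = 3.9447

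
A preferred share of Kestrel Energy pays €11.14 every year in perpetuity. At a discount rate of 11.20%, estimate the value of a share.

Zero-growth DDM (perpetuity): P₀ = D/r = 11.14 / 0.112 = 99.4643

€99.46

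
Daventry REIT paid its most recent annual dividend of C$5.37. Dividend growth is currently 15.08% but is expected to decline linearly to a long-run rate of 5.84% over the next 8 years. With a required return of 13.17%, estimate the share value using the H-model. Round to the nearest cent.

H-model: P₀ = D₀[(1+g_L) + H(g_S−g_L)]/(r−g_L), with H = 8/2 = 4.
P₀ = 5.37 × [(1+0.0584) + 4×(0.1508−0.0584)] / (0.1317−0.0584)
   = 5.37 × 1.4280 / 0.0733 = 104.6161

C$104.62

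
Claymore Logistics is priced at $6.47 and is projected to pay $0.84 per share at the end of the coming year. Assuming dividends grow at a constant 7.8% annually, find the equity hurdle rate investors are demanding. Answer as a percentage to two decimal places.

Rearranging the constant-growth DDM: r = D₁/P₀ + g.
r = 0.8400 / 6.47 + 0.078 = 0.12983 + 0.078 = 0.20783

20.78%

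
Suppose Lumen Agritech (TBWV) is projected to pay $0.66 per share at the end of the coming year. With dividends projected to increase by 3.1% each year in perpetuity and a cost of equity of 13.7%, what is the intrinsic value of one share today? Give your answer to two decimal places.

Gordon growth model: P₀ = D₁/(r − g), with D₁ = 0.66 given directly.
P₀ = 0.6600 / (0.137 − 0.031) = 0.6600 / 0.106 = 6.2264

$6.23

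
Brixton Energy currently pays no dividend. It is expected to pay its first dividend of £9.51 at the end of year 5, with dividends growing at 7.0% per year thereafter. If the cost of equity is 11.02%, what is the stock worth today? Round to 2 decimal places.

£155.72

Deferred-dividend DDM. At t=4 the remaining stream is a growing perpetuity with first payment D_5 = 9.51.
V_4 = D_5/(r−g) = 9.51/(0.1102−0.07) = 236.5672
P₀ = V_4/(1+r)^4 = 236.5672/(1+0.1102)^4 = 155.7219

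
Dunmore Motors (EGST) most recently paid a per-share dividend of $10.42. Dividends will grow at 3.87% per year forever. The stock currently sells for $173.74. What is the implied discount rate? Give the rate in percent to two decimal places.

Rearranging the constant-growth DDM: r = D₁/P₀ + g.
D₁ = 10.42 × (1 + 0.0387) = 10.8233.
r = 10.8233 / 173.74 + 0.0387 = 0.06230 + 0.0387 = 0.10100

10.10%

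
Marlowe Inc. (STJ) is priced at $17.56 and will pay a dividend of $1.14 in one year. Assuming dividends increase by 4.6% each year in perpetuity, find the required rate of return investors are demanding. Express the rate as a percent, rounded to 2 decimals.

11.09%

Rearranging the constant-growth DDM: r = D₁/P₀ + g.
r = 1.1400 / 17.56 + 0.046 = 0.06492 + 0.046 = 0.11092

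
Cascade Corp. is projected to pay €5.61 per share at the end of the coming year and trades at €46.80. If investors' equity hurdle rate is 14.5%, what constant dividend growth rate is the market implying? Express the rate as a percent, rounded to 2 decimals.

2.51%

From P₀ = D₁/(r − g), the implied growth is g = r − D₁/P₀.
g = 0.145 − 5.61/46.80 = 0.145 − 0.11987 = 0.02513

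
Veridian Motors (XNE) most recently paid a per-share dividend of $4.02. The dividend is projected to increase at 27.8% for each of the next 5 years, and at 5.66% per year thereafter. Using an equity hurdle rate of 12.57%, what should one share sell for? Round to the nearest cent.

Two-stage DDM. Project D₁…D_5 at 0.278, terminal growth 0.0566, discount at r = 0.1257.
D_1 = 5.1376
D_2 = 6.5658
D_3 = 8.3911
D_4 = 10.7238
D_5 = 13.7050
Terminal value at t=5: TV = D_6/(r−g) = 14.4807/(0.1257−0.0566) = 209.5622
P₀ = 5.1376/(1+0.1257)^1 + 6.5658/(1+0.1257)^2 + 8.3911/(1+0.1257)^3 + 10.7238/(1+0.1257)^4 + 13.7050/(1+0.1257)^5 + 209.5622/(1+0.1257)^5 = 145.8185

$145.82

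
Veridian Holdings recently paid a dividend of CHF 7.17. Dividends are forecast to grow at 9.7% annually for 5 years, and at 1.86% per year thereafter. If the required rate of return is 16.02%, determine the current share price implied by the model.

CHF 69.38

Two-stage DDM. Project D₁…D_5 at 0.097, terminal growth 0.0186, discount at r = 0.1602.
D_1 = 7.8655
D_2 = 8.6284
D_3 = 9.4654
D_4 = 10.3835
D_5 = 11.3907
Terminal value at t=5: TV = D_6/(r−g) = 11.6026/(0.1602−0.0186) = 81.9394
P₀ = 7.8655/(1+0.1602)^1 + 8.6284/(1+0.1602)^2 + 9.4654/(1+0.1602)^3 + 10.3835/(1+0.1602)^4 + 11.3907/(1+0.1602)^5 + 81.9394/(1+0.1602)^5 = 69.3787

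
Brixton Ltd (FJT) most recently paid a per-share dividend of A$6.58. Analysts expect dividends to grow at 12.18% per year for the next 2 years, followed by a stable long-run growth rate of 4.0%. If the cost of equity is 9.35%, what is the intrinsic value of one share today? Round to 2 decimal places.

A$148.29

Two-stage DDM. Project D₁…D_2 at 0.1218, terminal growth 0.04, discount at r = 0.0935.
D_1 = 7.3814
D_2 = 8.2805
Terminal value at t=2: TV = D_3/(r−g) = 8.6117/(0.0935−0.04) = 160.9668
P₀ = 7.3814/(1+0.0935)^1 + 8.2805/(1+0.0935)^2 + 160.9668/(1+0.0935)^2 = 148.2919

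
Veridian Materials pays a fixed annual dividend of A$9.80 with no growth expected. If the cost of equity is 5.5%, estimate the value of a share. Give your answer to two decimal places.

Zero-growth DDM (perpetuity): P₀ = D/r = 9.80 / 0.055 = 178.1818

A$178.18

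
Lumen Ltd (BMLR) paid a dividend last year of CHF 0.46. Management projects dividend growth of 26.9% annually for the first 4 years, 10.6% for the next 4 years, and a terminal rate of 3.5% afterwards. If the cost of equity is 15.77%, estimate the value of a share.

CHF 9.37

Three-stage DDM. Project D₁…D_8; terminal Gordon value at t=8 with g = 0.035; discount at r = 0.1577.
D_1 = 0.5837
D_2 = 0.7408
D_3 = 0.9400
D_4 = 1.1929
D_5 = 1.3193
D_6 = 1.4592
D_7 = 1.6139
D_8 = 1.7849
TV_8 = 1.8474/(0.1577−0.035) = 15.0564
P₀ = Σ Dₜ/(1+r)ᵗ + TV_8/(1+r)^8 = 9.3656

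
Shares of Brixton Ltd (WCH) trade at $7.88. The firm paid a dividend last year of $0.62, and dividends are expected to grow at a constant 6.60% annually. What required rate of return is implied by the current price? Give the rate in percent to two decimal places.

Rearranging the constant-growth DDM: r = D₁/P₀ + g.
D₁ = 0.62 × (1 + 0.066) = 0.6609.
r = 0.6609 / 7.88 + 0.066 = 0.08387 + 0.066 = 0.14987

14.99%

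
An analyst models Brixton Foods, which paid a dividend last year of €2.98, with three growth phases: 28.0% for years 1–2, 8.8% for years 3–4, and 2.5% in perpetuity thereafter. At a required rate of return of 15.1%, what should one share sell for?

Three-stage DDM. Project D₁…D_4; terminal Gordon value at t=4 with g = 0.025; discount at r = 0.151.
D_1 = 3.8144
D_2 = 4.8824
D_3 = 5.3121
D_4 = 5.7795
TV_4 = 5.9240/(0.151−0.025) = 47.0162
P₀ = Σ Dₜ/(1+r)ᵗ + TV_4/(1+r)^4 = 40.5644

€40.56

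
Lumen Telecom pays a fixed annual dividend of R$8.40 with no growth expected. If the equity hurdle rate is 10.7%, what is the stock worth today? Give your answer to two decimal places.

R$78.50

Zero-growth DDM (perpetuity): P₀ = D/r = 8.40 / 0.107 = 78.5047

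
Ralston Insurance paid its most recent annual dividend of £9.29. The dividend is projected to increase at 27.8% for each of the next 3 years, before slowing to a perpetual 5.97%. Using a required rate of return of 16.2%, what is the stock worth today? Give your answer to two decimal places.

Two-stage DDM. Project D₁…D_3 at 0.278, terminal growth 0.0597, discount at r = 0.162.
D_1 = 11.8726
D_2 = 15.1732
D_3 = 19.3914
Terminal value at t=3: TV = D_4/(r−g) = 20.5490/(0.162−0.0597) = 200.8702
P₀ = 11.8726/(1+0.162)^1 + 15.1732/(1+0.162)^2 + 19.3914/(1+0.162)^3 + 200.8702/(1+0.162)^3 = 161.8397

£161.84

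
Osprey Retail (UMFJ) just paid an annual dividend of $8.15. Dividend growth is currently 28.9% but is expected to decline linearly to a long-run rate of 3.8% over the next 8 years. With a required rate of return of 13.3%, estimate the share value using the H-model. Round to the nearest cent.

$175.18

H-model: P₀ = D₀[(1+g_L) + H(g_S−g_L)]/(r−g_L), with H = 8/2 = 4.
P₀ = 8.15 × [(1+0.038) + 4×(0.289−0.038)] / (0.133−0.038)
   = 8.15 × 2.0420 / 0.095 = 175.1821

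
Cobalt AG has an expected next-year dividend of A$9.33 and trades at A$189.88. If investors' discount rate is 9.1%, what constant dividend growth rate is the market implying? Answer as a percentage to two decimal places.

From P₀ = D₁/(r − g), the implied growth is g = r − D₁/P₀.
g = 0.091 − 9.33/189.88 = 0.091 − 0.04914 = 0.04186

4.19%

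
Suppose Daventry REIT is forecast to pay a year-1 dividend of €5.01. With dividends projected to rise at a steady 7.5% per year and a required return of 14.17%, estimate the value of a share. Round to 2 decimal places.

€75.11

Gordon growth model: P₀ = D₁/(r − g), with D₁ = 5.01 given directly.
P₀ = 5.0100 / (0.1417 − 0.075) = 5.0100 / 0.0667 = 75.1124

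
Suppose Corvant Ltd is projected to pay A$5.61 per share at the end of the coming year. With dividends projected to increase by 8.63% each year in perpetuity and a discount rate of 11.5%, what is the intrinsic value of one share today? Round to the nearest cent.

A$195.47

Gordon growth model: P₀ = D₁/(r − g), with D₁ = 5.61 given directly.
P₀ = 5.6100 / (0.115 − 0.0863) = 5.6100 / 0.0287 = 195.4704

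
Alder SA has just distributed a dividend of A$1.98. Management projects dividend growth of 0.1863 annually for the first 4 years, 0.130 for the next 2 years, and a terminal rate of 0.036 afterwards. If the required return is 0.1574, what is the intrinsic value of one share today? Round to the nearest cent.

A$30.42

Three-stage DDM. Project D₁…D_6; terminal Gordon value at t=6 with g = 0.036; discount at r = 0.1574.
D_1 = 2.3489
D_2 = 2.7865
D_3 = 3.3056
D_4 = 3.9214
D_5 = 4.4312
D_6 = 5.0073
TV_6 = 5.1875/(0.1574−0.036) = 42.7308
P₀ = Σ Dₜ/(1+r)ᵗ + TV_6/(1+r)^6 = 30.4198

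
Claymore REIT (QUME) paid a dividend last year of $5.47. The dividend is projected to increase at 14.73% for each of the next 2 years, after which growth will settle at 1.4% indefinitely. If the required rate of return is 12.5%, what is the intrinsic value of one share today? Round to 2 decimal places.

Two-stage DDM. Project D₁…D_2 at 0.1473, terminal growth 0.014, discount at r = 0.125.
D_1 = 6.2757
D_2 = 7.2001
Terminal value at t=2: TV = D_3/(r−g) = 7.3009/(0.125−0.014) = 65.7743
P₀ = 6.2757/(1+0.125)^1 + 7.2001/(1+0.125)^2 + 65.7743/(1+0.125)^2 = 63.2373

$63.24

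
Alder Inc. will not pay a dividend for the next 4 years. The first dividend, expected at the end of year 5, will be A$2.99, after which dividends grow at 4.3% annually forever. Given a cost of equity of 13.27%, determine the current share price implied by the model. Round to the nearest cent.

Deferred-dividend DDM. At t=4 the remaining stream is a growing perpetuity with first payment D_5 = 2.99.
V_4 = D_5/(r−g) = 2.99/(0.1327−0.043) = 33.3333
P₀ = V_4/(1+r)^4 = 33.3333/(1+0.1327)^4 = 20.2497

A$20.25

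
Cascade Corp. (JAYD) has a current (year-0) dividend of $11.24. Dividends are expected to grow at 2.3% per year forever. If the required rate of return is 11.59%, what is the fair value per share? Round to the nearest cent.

Gordon growth model: P₀ = D₁/(r − g). D₁ = 11.24 × (1 + 0.023) = 11.4985.
P₀ = 11.4985 / (0.1159 − 0.023) = 11.4985 / 0.0929 = 123.7731

$123.77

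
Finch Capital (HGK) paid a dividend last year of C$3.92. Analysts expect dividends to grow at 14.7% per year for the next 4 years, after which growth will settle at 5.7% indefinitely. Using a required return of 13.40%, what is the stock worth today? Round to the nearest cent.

Two-stage DDM. Project D₁…D_4 at 0.147, terminal growth 0.057, discount at r = 0.134.
D_1 = 4.4962
D_2 = 5.1572
D_3 = 5.9153
D_4 = 6.7848
Terminal value at t=4: TV = D_5/(r−g) = 7.1716/(0.134−0.057) = 93.1374
P₀ = 4.4962/(1+0.134)^1 + 5.1572/(1+0.134)^2 + 5.9153/(1+0.134)^3 + 6.7848/(1+0.134)^4 + 93.1374/(1+0.134)^4 = 72.4557

C$72.46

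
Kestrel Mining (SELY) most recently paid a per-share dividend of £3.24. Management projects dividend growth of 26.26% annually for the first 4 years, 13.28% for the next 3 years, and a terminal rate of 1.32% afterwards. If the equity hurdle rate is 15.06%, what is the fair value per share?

Three-stage DDM. Project D₁…D_7; terminal Gordon value at t=7 with g = 0.0132; discount at r = 0.1506.
D_1 = 4.0908
D_2 = 5.1651
D_3 = 6.5214
D_4 = 8.2339
D_5 = 9.3274
D_6 = 10.5661
D_7 = 11.9693
TV_7 = 12.1273/(0.1506−0.0132) = 88.2625
P₀ = Σ Dₜ/(1+r)ᵗ + TV_7/(1+r)^7 = 63.1586

£63.16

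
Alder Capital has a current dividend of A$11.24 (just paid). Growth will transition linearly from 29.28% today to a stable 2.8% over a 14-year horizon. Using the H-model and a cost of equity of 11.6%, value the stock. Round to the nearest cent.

A$368.06

H-model: P₀ = D₀[(1+g_L) + H(g_S−g_L)]/(r−g_L), with H = 14/2 = 7.
P₀ = 11.24 × [(1+0.028) + 7×(0.2928−0.028)] / (0.116−0.028)
   = 11.24 × 2.8816 / 0.088 = 368.0589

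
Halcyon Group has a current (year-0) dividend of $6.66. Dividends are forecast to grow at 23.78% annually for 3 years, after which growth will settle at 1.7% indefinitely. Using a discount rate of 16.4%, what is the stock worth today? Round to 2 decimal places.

Two-stage DDM. Project D₁…D_3 at 0.2378, terminal growth 0.017, discount at r = 0.164.
D_1 = 8.2437
D_2 = 10.2041
D_3 = 12.6306
Terminal value at t=3: TV = D_4/(r−g) = 12.8454/(0.164−0.017) = 87.3835
P₀ = 8.2437/(1+0.164)^1 + 10.2041/(1+0.164)^2 + 12.6306/(1+0.164)^3 + 87.3835/(1+0.164)^3 = 78.0301

$78.03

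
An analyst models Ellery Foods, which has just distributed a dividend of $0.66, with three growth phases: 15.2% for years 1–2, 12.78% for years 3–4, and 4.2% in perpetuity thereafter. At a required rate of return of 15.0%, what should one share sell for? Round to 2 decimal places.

Three-stage DDM. Project D₁…D_4; terminal Gordon value at t=4 with g = 0.042; discount at r = 0.15.
D_1 = 0.7603
D_2 = 0.8759
D_3 = 0.9878
D_4 = 1.1141
TV_4 = 1.1609/(0.15−0.042) = 10.7487
P₀ = Σ Dₜ/(1+r)ᵗ + TV_4/(1+r)^4 = 8.7556

$8.76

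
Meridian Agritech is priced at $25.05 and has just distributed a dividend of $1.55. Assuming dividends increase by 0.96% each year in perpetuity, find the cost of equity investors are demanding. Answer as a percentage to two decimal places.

Rearranging the constant-growth DDM: r = D₁/P₀ + g.
D₁ = 1.55 × (1 + 0.0096) = 1.5649.
r = 1.5649 / 25.05 + 0.0096 = 0.06247 + 0.0096 = 0.07207

7.21%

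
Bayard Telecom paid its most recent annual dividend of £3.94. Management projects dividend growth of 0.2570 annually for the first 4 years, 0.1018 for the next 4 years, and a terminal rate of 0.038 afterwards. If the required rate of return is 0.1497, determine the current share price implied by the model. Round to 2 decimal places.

Three-stage DDM. Project D₁…D_8; terminal Gordon value at t=8 with g = 0.038; discount at r = 0.1497.
D_1 = 4.9526
D_2 = 6.2254
D_3 = 7.8253
D_4 = 9.8364
D_5 = 10.8378
D_6 = 11.9411
D_7 = 13.1567
D_8 = 14.4960
TV_8 = 15.0469/(0.1497−0.038) = 134.7078
P₀ = Σ Dₜ/(1+r)ᵗ + TV_8/(1+r)^8 = 84.1945

£84.19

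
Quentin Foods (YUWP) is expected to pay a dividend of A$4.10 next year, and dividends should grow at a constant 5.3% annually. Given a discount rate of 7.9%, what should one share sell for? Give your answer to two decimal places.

A$157.69

Gordon growth model: P₀ = D₁/(r − g), with D₁ = 4.10 given directly.
P₀ = 4.1000 / (0.079 − 0.053) = 4.1000 / 0.026 = 157.6923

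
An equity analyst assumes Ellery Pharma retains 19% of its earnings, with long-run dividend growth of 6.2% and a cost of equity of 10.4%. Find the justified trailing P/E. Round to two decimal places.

Payout ratio b = 1 − 0.19 = 0.81.
Justified trailing P/E = b(1+g)/(r−g) = 0.81×(1+0.062)/(0.104−0.062) = 20.4814

20.48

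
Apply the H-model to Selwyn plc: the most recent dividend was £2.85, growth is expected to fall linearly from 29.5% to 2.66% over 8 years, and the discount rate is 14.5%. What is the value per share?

£50.55

H-model: P₀ = D₀[(1+g_L) + H(g_S−g_L)]/(r−g_L), with H = 8/2 = 4.
P₀ = 2.85 × [(1+0.0266) + 4×(0.295−0.0266)] / (0.145−0.0266)
   = 2.85 × 2.1002 / 0.1184 = 50.5538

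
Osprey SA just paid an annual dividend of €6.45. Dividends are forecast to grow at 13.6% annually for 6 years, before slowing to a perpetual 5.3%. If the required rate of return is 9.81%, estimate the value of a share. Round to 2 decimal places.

Two-stage DDM. Project D₁…D_6 at 0.136, terminal growth 0.053, discount at r = 0.0981.
D_1 = 7.3272
D_2 = 8.3237
D_3 = 9.4557
D_4 = 10.7417
D_5 = 12.2026
D_6 = 13.8621
Terminal value at t=6: TV = D_7/(r−g) = 14.5968/(0.0981−0.053) = 323.6544
P₀ = 7.3272/(1+0.0981)^1 + 8.3237/(1+0.0981)^2 + 9.4557/(1+0.0981)^3 + 10.7417/(1+0.0981)^4 + 12.2026/(1+0.0981)^5 + 13.8621/(1+0.0981)^6 + 323.6544/(1+0.0981)^6 = 228.2527

€228.25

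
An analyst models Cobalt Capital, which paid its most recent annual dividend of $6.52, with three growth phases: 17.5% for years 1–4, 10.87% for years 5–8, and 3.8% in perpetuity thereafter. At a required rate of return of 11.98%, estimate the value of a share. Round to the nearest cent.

$156.67

Three-stage DDM. Project D₁…D_8; terminal Gordon value at t=8 with g = 0.038; discount at r = 0.1198.
D_1 = 7.6610
D_2 = 9.0017
D_3 = 10.5770
D_4 = 12.4279
D_5 = 13.7789
D_6 = 15.2766
D_7 = 16.9372
D_8 = 18.7783
TV_8 = 19.4918/(0.1198−0.038) = 238.2864
P₀ = Σ Dₜ/(1+r)ᵗ + TV_8/(1+r)^8 = 156.6734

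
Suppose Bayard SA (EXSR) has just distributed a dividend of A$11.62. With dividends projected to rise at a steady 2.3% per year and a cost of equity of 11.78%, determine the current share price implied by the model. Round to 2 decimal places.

Gordon growth model: P₀ = D₁/(r − g). D₁ = 11.62 × (1 + 0.023) = 11.8873.
P₀ = 11.8873 / (0.1178 − 0.023) = 11.8873 / 0.0948 = 125.3930

A$125.39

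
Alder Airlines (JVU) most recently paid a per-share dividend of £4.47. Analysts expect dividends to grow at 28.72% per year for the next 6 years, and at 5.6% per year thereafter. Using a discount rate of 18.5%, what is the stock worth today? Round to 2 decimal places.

Two-stage DDM. Project D₁…D_6 at 0.2872, terminal growth 0.056, discount at r = 0.185.
D_1 = 5.7538
D_2 = 7.4063
D_3 = 9.5334
D_4 = 12.2713
D_5 = 15.7957
D_6 = 20.3322
Terminal value at t=6: TV = D_7/(r−g) = 21.4708/(0.185−0.056) = 166.4401
P₀ = 5.7538/(1+0.185)^1 + 7.4063/(1+0.185)^2 + 9.5334/(1+0.185)^3 + 12.2713/(1+0.185)^4 + 15.7957/(1+0.185)^5 + 20.3322/(1+0.185)^6 + 166.4401/(1+0.185)^6 = 96.2953

£96.30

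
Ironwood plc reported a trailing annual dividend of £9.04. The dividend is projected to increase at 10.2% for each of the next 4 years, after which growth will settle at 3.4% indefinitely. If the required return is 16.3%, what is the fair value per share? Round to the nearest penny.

Two-stage DDM. Project D₁…D_4 at 0.102, terminal growth 0.034, discount at r = 0.163.
D_1 = 9.9621
D_2 = 10.9782
D_3 = 12.0980
D_4 = 13.3320
Terminal value at t=4: TV = D_5/(r−g) = 13.7853/(0.163−0.034) = 106.8626
P₀ = 9.9621/(1+0.163)^1 + 10.9782/(1+0.163)^2 + 12.0980/(1+0.163)^3 + 13.3320/(1+0.163)^4 + 106.8626/(1+0.163)^4 = 90.0733

£90.07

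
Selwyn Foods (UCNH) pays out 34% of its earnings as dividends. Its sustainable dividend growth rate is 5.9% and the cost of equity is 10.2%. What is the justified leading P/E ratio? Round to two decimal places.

Justified leading P/E = b/(r−g) = 0.34/(0.102−0.059) = 7.9070

7.91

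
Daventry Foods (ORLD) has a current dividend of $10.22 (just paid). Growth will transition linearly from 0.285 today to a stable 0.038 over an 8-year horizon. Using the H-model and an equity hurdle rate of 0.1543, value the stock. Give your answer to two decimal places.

H-model: P₀ = D₀[(1+g_L) + H(g_S−g_L)]/(r−g_L), with H = 8/2 = 4.
P₀ = 10.22 × [(1+0.038) + 4×(0.285−0.038)] / (0.1543−0.038)
   = 10.22 × 2.0260 / 0.1163 = 178.0371

$178.04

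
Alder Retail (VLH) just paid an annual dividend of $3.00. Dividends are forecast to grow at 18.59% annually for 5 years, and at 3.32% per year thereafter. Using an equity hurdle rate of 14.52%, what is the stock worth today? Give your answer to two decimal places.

Two-stage DDM. Project D₁…D_5 at 0.1859, terminal growth 0.0332, discount at r = 0.1452.
D_1 = 3.5577
D_2 = 4.2191
D_3 = 5.0034
D_4 = 5.9335
D_5 = 7.0366
Terminal value at t=5: TV = D_6/(r−g) = 7.2702/(0.1452−0.0332) = 64.9124
P₀ = 3.5577/(1+0.1452)^1 + 4.2191/(1+0.1452)^2 + 5.0034/(1+0.1452)^3 + 5.9335/(1+0.1452)^4 + 7.0366/(1+0.1452)^5 + 64.9124/(1+0.1452)^5 = 49.6321

$49.63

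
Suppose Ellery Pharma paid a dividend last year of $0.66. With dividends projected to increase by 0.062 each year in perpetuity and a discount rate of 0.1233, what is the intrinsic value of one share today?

$11.43

Gordon growth model: P₀ = D₁/(r − g). D₁ = 0.66 × (1 + 0.062) = 0.7009.
P₀ = 0.7009 / (0.1233 − 0.062) = 0.7009 / 0.0613 = 11.4343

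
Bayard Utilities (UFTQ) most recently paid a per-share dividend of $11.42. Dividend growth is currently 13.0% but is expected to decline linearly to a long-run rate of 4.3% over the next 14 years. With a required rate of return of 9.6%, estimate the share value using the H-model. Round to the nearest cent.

$355.96

H-model: P₀ = D₀[(1+g_L) + H(g_S−g_L)]/(r−g_L), with H = 14/2 = 7.
P₀ = 11.42 × [(1+0.043) + 7×(0.13−0.043)] / (0.096−0.043)
   = 11.42 × 1.6520 / 0.053 = 355.9592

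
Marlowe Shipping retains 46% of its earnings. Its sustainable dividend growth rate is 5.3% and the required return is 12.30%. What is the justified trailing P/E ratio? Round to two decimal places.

8.12

Payout ratio b = 1 − 0.46 = 0.54.
Justified trailing P/E = b(1+g)/(r−g) = 0.54×(1+0.053)/(0.123−0.053) = 8.1231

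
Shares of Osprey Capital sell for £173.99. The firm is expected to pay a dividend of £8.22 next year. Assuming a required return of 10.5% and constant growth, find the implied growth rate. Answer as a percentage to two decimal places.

5.78%

From P₀ = D₁/(r − g), the implied growth is g = r − D₁/P₀.
g = 0.105 − 8.22/173.99 = 0.105 − 0.04724 = 0.05776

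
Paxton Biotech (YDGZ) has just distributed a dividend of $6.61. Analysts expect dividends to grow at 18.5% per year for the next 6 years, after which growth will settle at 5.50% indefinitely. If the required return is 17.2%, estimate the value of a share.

$104.91

Two-stage DDM. Project D₁…D_6 at 0.185, terminal growth 0.055, discount at r = 0.172.
D_1 = 7.8329
D_2 = 9.2819
D_3 = 10.9991
D_4 = 13.0339
D_5 = 15.4452
D_6 = 18.3025
Terminal value at t=6: TV = D_7/(r−g) = 19.3092/(0.172−0.055) = 165.0358
P₀ = 7.8329/(1+0.172)^1 + 9.2819/(1+0.172)^2 + 10.9991/(1+0.172)^3 + 13.0339/(1+0.172)^4 + 15.4452/(1+0.172)^5 + 18.3025/(1+0.172)^6 + 165.0358/(1+0.172)^6 = 104.9099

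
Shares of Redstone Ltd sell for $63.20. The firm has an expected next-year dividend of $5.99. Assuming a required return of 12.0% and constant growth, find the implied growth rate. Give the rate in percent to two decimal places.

2.52%

From P₀ = D₁/(r − g), the implied growth is g = r − D₁/P₀.
g = 0.12 − 5.99/63.20 = 0.12 − 0.09478 = 0.02522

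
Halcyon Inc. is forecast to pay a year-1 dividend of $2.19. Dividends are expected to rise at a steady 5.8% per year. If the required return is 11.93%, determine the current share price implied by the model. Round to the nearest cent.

$35.73

Gordon growth model: P₀ = D₁/(r − g), with D₁ = 2.19 given directly.
P₀ = 2.1900 / (0.1193 − 0.058) = 2.1900 / 0.0613 = 35.7259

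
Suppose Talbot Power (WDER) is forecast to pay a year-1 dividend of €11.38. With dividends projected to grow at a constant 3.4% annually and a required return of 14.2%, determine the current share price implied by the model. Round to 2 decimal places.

€105.37

Gordon growth model: P₀ = D₁/(r − g), with D₁ = 11.38 given directly.
P₀ = 11.3800 / (0.142 − 0.034) = 11.3800 / 0.108 = 105.3704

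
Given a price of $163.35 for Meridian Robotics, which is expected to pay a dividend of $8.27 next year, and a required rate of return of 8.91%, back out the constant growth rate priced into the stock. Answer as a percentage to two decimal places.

3.85%

From P₀ = D₁/(r − g), the implied growth is g = r − D₁/P₀.
g = 0.0891 − 8.27/163.35 = 0.0891 − 0.05063 = 0.03847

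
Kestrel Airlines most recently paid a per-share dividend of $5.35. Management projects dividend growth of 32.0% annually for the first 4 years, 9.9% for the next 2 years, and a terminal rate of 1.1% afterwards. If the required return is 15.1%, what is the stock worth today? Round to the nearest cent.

$108.70

Three-stage DDM. Project D₁…D_6; terminal Gordon value at t=6 with g = 0.011; discount at r = 0.151.
D_1 = 7.0620
D_2 = 9.3218
D_3 = 12.3048
D_4 = 16.2424
D_5 = 17.8504
D_6 = 19.6176
TV_6 = 19.8333/(0.151−0.011) = 141.6668
P₀ = Σ Dₜ/(1+r)ᵗ + TV_6/(1+r)^6 = 108.6972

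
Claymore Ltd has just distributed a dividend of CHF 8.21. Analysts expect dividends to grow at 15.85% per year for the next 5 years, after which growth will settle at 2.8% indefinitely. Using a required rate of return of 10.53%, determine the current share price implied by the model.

Two-stage DDM. Project D₁…D_5 at 0.1585, terminal growth 0.028, discount at r = 0.1053.
D_1 = 9.5113
D_2 = 11.0188
D_3 = 12.7653
D_4 = 14.7886
D_5 = 17.1326
Terminal value at t=5: TV = D_6/(r−g) = 17.6123/(0.1053−0.028) = 227.8437
P₀ = 9.5113/(1+0.1053)^1 + 11.0188/(1+0.1053)^2 + 12.7653/(1+0.1053)^3 + 14.7886/(1+0.1053)^4 + 17.1326/(1+0.1053)^5 + 227.8437/(1+0.1053)^5 = 185.4853

CHF 185.49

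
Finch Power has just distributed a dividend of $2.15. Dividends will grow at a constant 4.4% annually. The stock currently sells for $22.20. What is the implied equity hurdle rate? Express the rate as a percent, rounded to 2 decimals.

14.51%

Rearranging the constant-growth DDM: r = D₁/P₀ + g.
D₁ = 2.15 × (1 + 0.044) = 2.2446.
r = 2.2446 / 22.20 + 0.044 = 0.10111 + 0.044 = 0.14511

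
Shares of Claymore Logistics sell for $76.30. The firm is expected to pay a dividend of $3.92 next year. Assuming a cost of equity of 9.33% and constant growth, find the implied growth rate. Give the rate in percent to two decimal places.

From P₀ = D₁/(r − g), the implied growth is g = r − D₁/P₀.
g = 0.0933 − 3.92/76.30 = 0.0933 − 0.05138 = 0.04192

4.19%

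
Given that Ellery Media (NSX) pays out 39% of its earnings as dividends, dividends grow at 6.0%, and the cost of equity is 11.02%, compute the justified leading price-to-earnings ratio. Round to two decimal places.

7.77

Justified leading P/E = b/(r−g) = 0.39/(0.1102−0.06) = 7.7689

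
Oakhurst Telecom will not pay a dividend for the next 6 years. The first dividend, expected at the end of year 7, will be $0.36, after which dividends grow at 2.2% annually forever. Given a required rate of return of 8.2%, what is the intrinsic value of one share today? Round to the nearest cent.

Deferred-dividend DDM. At t=6 the remaining stream is a growing perpetuity with first payment D_7 = 0.36.
V_6 = D_7/(r−g) = 0.36/(0.082−0.022) = 6.0000
P₀ = V_6/(1+r)^6 = 6.0000/(1+0.082)^6 = 3.7393

$3.74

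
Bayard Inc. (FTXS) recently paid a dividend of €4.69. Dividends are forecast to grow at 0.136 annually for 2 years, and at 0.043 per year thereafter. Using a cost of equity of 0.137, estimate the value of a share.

€61.32

Two-stage DDM. Project D₁…D_2 at 0.136, terminal growth 0.043, discount at r = 0.137.
D_1 = 5.3278
D_2 = 6.0524
Terminal value at t=2: TV = D_3/(r−g) = 6.3127/(0.137−0.043) = 67.1562
P₀ = 5.3278/(1+0.137)^1 + 6.0524/(1+0.137)^2 + 67.1562/(1+0.137)^2 = 61.3152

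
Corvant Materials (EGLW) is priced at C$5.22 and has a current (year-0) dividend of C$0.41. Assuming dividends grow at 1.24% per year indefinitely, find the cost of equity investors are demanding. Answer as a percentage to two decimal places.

9.19%

Rearranging the constant-growth DDM: r = D₁/P₀ + g.
D₁ = 0.41 × (1 + 0.0124) = 0.4151.
r = 0.4151 / 5.22 + 0.0124 = 0.07952 + 0.0124 = 0.09192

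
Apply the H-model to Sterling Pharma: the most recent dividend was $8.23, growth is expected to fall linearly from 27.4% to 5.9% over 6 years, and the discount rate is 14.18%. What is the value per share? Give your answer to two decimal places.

$169.37

H-model: P₀ = D₀[(1+g_L) + H(g_S−g_L)]/(r−g_L), with H = 6/2 = 3.
P₀ = 8.23 × [(1+0.059) + 3×(0.274−0.059)] / (0.1418−0.059)
   = 8.23 × 1.7040 / 0.0828 = 169.3710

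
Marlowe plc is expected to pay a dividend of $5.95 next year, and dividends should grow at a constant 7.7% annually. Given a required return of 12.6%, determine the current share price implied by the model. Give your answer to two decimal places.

Gordon growth model: P₀ = D₁/(r − g), with D₁ = 5.95 given directly.
P₀ = 5.9500 / (0.126 − 0.077) = 5.9500 / 0.049 = 121.4286

$121.43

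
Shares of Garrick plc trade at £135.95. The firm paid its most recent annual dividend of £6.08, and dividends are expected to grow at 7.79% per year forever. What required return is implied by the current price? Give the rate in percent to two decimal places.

12.61%

Rearranging the constant-growth DDM: r = D₁/P₀ + g.
D₁ = 6.08 × (1 + 0.0779) = 6.5536.
r = 6.5536 / 135.95 + 0.0779 = 0.04821 + 0.0779 = 0.12611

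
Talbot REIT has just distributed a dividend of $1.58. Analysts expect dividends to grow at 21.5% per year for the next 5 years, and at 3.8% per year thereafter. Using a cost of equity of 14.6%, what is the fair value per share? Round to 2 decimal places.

Two-stage DDM. Project D₁…D_5 at 0.215, terminal growth 0.038, discount at r = 0.146.
D_1 = 1.9197
D_2 = 2.3324
D_3 = 2.8339
D_4 = 3.4432
D_5 = 4.1835
Terminal value at t=5: TV = D_6/(r−g) = 4.3425/(0.146−0.038) = 40.2080
P₀ = 1.9197/(1+0.146)^1 + 2.3324/(1+0.146)^2 + 2.8339/(1+0.146)^3 + 3.4432/(1+0.146)^4 + 4.1835/(1+0.146)^5 + 40.2080/(1+0.146)^5 = 29.7886

$29.79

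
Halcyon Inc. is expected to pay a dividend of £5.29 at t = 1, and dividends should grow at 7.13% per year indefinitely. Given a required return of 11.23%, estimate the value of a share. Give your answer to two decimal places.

Gordon growth model: P₀ = D₁/(r − g), with D₁ = 5.29 given directly.
P₀ = 5.2900 / (0.1123 − 0.0713) = 5.2900 / 0.041 = 129.0244

£129.02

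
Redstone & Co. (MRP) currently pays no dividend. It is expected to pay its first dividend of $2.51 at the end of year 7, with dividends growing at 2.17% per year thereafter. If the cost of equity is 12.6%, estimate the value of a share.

Deferred-dividend DDM. At t=6 the remaining stream is a growing perpetuity with first payment D_7 = 2.51.
V_6 = D_7/(r−g) = 2.51/(0.126−0.0217) = 24.0652
P₀ = V_6/(1+r)^6 = 24.0652/(1+0.126)^6 = 11.8075

$11.81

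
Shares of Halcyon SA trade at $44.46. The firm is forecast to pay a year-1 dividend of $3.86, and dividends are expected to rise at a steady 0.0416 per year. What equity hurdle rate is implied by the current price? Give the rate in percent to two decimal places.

12.84%

Rearranging the constant-growth DDM: r = D₁/P₀ + g.
r = 3.8600 / 44.46 + 0.0416 = 0.08682 + 0.0416 = 0.12842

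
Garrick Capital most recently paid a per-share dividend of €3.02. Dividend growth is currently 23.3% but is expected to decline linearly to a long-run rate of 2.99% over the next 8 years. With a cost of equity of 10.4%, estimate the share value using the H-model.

H-model: P₀ = D₀[(1+g_L) + H(g_S−g_L)]/(r−g_L), with H = 8/2 = 4.
P₀ = 3.02 × [(1+0.0299) + 4×(0.233−0.0299)] / (0.104−0.0299)
   = 3.02 × 1.8423 / 0.0741 = 75.0843

€75.08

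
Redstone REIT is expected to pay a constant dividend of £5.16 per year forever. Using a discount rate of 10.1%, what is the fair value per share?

£51.09

Zero-growth DDM (perpetuity): P₀ = D/r = 5.16 / 0.101 = 51.0891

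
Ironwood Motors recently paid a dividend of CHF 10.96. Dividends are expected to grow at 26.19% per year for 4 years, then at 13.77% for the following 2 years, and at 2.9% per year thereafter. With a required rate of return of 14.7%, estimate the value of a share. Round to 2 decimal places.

Three-stage DDM. Project D₁…D_6; terminal Gordon value at t=6 with g = 0.029; discount at r = 0.147.
D_1 = 13.8304
D_2 = 17.4526
D_3 = 22.0235
D_4 = 27.7914
D_5 = 31.6183
D_6 = 35.9721
TV_6 = 37.0153/(0.147−0.029) = 313.6889
P₀ = Σ Dₜ/(1+r)ᵗ + TV_6/(1+r)^6 = 225.4576

CHF 225.46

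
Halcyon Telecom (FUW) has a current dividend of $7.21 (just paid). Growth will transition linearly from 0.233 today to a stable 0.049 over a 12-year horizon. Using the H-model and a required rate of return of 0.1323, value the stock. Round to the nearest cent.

H-model: P₀ = D₀[(1+g_L) + H(g_S−g_L)]/(r−g_L), with H = 12/2 = 6.
P₀ = 7.21 × [(1+0.049) + 6×(0.233−0.049)] / (0.1323−0.049)
   = 7.21 × 2.1530 / 0.0833 = 186.3521

$186.35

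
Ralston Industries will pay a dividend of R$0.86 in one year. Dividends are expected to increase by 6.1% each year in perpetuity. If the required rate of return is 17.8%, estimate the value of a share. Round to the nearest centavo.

R$7.35

Gordon growth model: P₀ = D₁/(r − g), with D₁ = 0.86 given directly.
P₀ = 0.8600 / (0.178 − 0.061) = 0.8600 / 0.117 = 7.3504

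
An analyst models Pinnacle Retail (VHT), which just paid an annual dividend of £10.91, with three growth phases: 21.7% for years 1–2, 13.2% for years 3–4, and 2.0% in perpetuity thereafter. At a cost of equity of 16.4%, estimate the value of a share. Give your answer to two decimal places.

Three-stage DDM. Project D₁…D_4; terminal Gordon value at t=4 with g = 0.02; discount at r = 0.164.
D_1 = 13.2775
D_2 = 16.1587
D_3 = 18.2916
D_4 = 20.7061
TV_4 = 21.1202/(0.164−0.02) = 146.6684
P₀ = Σ Dₜ/(1+r)ᵗ + TV_4/(1+r)^4 = 126.1065

£126.11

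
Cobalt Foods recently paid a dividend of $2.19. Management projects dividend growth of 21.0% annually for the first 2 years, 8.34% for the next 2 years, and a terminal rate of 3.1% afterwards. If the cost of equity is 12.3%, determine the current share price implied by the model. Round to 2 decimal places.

Three-stage DDM. Project D₁…D_4; terminal Gordon value at t=4 with g = 0.031; discount at r = 0.123.
D_1 = 2.6499
D_2 = 3.2064
D_3 = 3.4738
D_4 = 3.7635
TV_4 = 3.8802/(0.123−0.031) = 42.1758
P₀ = Σ Dₜ/(1+r)ᵗ + TV_4/(1+r)^4 = 36.2395

$36.24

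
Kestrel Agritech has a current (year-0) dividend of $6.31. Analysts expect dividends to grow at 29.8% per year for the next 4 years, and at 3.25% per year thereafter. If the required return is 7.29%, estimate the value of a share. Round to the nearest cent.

$387.02

Two-stage DDM. Project D₁…D_4 at 0.298, terminal growth 0.0325, discount at r = 0.0729.
D_1 = 8.1904
D_2 = 10.6311
D_3 = 13.7992
D_4 = 17.9113
Terminal value at t=4: TV = D_5/(r−g) = 18.4935/(0.0729−0.0325) = 457.7589
P₀ = 8.1904/(1+0.0729)^1 + 10.6311/(1+0.0729)^2 + 13.7992/(1+0.0729)^3 + 17.9113/(1+0.0729)^4 + 457.7589/(1+0.0729)^4 = 387.0215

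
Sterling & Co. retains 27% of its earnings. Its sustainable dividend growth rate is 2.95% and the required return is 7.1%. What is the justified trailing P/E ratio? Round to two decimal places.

18.11

Payout ratio b = 1 − 0.27 = 0.73.
Justified trailing P/E = b(1+g)/(r−g) = 0.73×(1+0.0295)/(0.071−0.0295) = 18.1093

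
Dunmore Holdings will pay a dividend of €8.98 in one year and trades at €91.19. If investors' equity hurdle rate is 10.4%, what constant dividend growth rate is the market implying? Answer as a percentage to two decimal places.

From P₀ = D₁/(r − g), the implied growth is g = r − D₁/P₀.
g = 0.104 − 8.98/91.19 = 0.104 − 0.09848 = 0.00552

0.55%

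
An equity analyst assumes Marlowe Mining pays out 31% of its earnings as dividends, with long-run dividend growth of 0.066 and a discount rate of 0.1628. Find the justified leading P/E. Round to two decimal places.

3.20

Justified leading P/E = b/(r−g) = 0.31/(0.1628−0.066) = 3.2025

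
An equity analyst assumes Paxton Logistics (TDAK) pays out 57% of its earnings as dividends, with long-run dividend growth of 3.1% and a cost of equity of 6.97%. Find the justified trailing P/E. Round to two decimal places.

Justified trailing P/E = b(1+g)/(r−g) = 0.57×(1+0.031)/(0.0697−0.031) = 15.1853

15.19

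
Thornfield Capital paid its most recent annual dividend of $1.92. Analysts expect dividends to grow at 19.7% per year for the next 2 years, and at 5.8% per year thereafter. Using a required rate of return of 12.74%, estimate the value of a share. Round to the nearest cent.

$37.20

Two-stage DDM. Project D₁…D_2 at 0.197, terminal growth 0.058, discount at r = 0.1274.
D_1 = 2.2982
D_2 = 2.7510
Terminal value at t=2: TV = D_3/(r−g) = 2.9106/(0.1274−0.058) = 41.9388
P₀ = 2.2982/(1+0.1274)^1 + 2.7510/(1+0.1274)^2 + 41.9388/(1+0.1274)^2 = 37.1988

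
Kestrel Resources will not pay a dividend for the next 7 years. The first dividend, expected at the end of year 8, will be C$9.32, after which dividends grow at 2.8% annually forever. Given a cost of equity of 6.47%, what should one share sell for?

Deferred-dividend DDM. At t=7 the remaining stream is a growing perpetuity with first payment D_8 = 9.32.
V_7 = D_8/(r−g) = 9.32/(0.0647−0.028) = 253.9510
P₀ = V_7/(1+r)^7 = 253.9510/(1+0.0647)^7 = 163.7416

C$163.74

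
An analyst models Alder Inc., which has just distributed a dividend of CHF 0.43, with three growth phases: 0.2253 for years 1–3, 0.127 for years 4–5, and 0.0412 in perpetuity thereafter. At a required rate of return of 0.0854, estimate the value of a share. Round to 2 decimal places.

Three-stage DDM. Project D₁…D_5; terminal Gordon value at t=5 with g = 0.0412; discount at r = 0.0854.
D_1 = 0.5269
D_2 = 0.6456
D_3 = 0.7910
D_4 = 0.8915
D_5 = 1.0047
TV_5 = 1.0461/(0.0854−0.0412) = 23.6677
P₀ = Σ Dₜ/(1+r)ᵗ + TV_5/(1+r)^5 = 18.6724

CHF 18.67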